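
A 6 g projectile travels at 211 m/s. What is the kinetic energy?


E = 0.5*m*v^2 = 0.5*0.006*211^2 = 133.6 J

133.6 J


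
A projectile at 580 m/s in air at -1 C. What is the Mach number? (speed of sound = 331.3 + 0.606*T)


a = 331.3 + 0.606*(-1) = 330.694 m/s
M = v/a = 580/330.694 = 1.754

1.754


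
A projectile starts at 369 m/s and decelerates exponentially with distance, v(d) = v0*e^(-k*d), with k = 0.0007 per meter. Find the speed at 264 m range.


v = v0*exp(-k*d) = 369*exp(-0.0007*264) = 306.7 m/s

306.7 m/s


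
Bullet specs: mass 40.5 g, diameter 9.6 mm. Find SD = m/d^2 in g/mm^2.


SD = m/d^2 = 40.5/9.6^2 = 0.4395 g/mm^2

0.4395 g/mm^2


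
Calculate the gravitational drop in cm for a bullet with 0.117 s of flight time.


drop = 0.5*g*t^2 = 0.5*9.81*0.117^2 = 0.0671445 m ≈ 6.714 cm

6.714 cm


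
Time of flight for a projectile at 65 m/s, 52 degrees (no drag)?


T = 2*v0*sin(theta)/g = 2*65*sin(52°)/9.81 = 10.44 s

10.44 s


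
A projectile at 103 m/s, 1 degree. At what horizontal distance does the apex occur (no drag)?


R = v0^2*sin(2*theta)/g = 103^2*sin(2*1°)/9.81 = 37.742 m
apex_dist = R/2 = 37.742/2 = 18.87 m

18.87 m


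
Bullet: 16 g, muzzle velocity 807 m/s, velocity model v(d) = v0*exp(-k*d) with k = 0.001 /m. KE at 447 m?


v = v0*exp(-k*d) = 807*exp(-0.001*447) = 516.112 m/s
E = 0.5*m*v^2 = 0.5*0.016*516.112^2 = 2131 J

2131 J


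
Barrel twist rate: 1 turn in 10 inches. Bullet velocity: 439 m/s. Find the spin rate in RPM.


twist_m = 10*0.0254 = 0.254 m
spin = v/twist = 439/0.254 = 1728.346 rev/s
RPM = spin*60 = 1728.346*60 ≈ 103701 RPM

103701 RPM


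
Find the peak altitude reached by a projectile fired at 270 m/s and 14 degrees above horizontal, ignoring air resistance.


H = (v0*sin(theta))^2 / (2g) = (270*sin(14°))^2 / (2*9.81) = 217.5 m

217.5 m


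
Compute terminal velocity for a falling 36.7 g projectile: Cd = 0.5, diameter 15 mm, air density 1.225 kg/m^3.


A = pi*(d/2)^2 = pi*(15/2000)^2 = 1.76715e-04 m^2
vt = sqrt(2mg/(Cd*rho*A)) = sqrt(2*0.0367*9.81/(0.5 * 1.225 * 1.76715e-04)) = 81.56 m/s

81.56 m/s


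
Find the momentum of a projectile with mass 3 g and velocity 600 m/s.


p = m*v = 0.003*600 = 1.8 kg·m/s

1.8 kg·m/s


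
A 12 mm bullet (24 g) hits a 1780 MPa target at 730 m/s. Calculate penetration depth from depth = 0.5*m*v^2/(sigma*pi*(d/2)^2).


A = pi*(d/2)^2 = pi*(12/2)^2 = 113.097 mm^2
E = 0.5*m*v^2 = 0.5*0.024*730^2 = 6394.8 J
depth = E/(sigma*A) = 6394.8 J / (1780 MPa * 113.097 mm^2) = 6394.8/(1780 * 113.097) m = 0.0317654 m ≈ 31.77 mm

31.77 mm


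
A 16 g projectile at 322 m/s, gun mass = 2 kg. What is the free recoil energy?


v_r = m_p*v_p/m_gun = 0.016*322/2 = 2.576 m/s, E_r = 0.5*m_gun*v_r^2 = 0.5*2*2.576^2 = 6.636 J

6.636 J


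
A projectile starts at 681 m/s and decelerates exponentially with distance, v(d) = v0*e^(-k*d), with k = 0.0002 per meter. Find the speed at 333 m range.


v = v0*exp(-k*d) = 681*exp(-0.0002*333) = 637.1 m/s

637.1 m/s


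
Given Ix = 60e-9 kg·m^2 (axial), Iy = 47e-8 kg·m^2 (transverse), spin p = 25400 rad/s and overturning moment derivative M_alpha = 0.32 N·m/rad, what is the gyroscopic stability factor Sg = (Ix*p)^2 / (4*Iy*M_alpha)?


Sg = Ix^2 * p^2 / (4 * Iy * M_alpha) = (60e-9)^2 * 25400^2 / (4 * 47e-8 * 0.32) = 3.861

3.861


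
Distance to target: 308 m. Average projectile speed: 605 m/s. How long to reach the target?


t = d/v = 308/605 = 0.5091 s

0.5091 s


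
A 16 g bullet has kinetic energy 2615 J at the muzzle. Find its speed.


v = sqrt(2*E/m) = sqrt(2*2615/0.016) = 571.7 m/s

571.7 m/s


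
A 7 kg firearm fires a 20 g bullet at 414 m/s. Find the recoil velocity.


v_recoil = m_p * v_p / m_gun = 0.02 * 414 / 7 = 1.183 m/s

1.183 m/s


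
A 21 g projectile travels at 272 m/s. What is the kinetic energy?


E = 0.5*m*v^2 = 0.5*0.021*272^2 = 776.8 J

776.8 J


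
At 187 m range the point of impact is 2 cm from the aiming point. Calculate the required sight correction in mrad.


1 mrad subtends 1 cm per 10 m of range, so adj = error_cm / (dist_m / 10) = 2 / (187/10) = 0.107 mrad

0.107 mrad


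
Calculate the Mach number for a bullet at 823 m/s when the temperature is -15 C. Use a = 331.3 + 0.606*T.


a = 331.3 + 0.606*(-15) = 322.21 m/s
M = v/a = 823/322.21 = 2.554

2.554


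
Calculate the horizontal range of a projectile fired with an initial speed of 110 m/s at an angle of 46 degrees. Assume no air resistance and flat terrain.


R = v0^2 * sin(2*theta) / g = 110^2 * sin(2*46°) / 9.81 = 1233 m

1233 m


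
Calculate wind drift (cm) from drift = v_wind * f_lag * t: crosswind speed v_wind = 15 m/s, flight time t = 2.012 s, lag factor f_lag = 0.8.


drift = v_wind * lag * t = 15 * 0.8 * 2.012 = 24.144 m ≈ 2414 cm

2414 cm


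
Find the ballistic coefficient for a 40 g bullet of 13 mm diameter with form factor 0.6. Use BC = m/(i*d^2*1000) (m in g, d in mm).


BC = m/(i*d^2*1000) = 40/(0.6 * 13^2 * 1000) = 0.0003945

0.0003945


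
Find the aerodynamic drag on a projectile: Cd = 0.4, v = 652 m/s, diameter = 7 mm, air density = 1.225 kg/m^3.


A = pi*(d/2)^2 = pi*(7/2000)^2 = 3.84845e-05 m^2
Fd = 0.5*Cd*rho*A*v^2 = 0.5*0.4*1.225*3.84845e-05*652^2 = 4.008 N

4.008 N


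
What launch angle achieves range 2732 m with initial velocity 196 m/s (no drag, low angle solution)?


sin(2*theta) = R*g/v0^2 = 2732*9.81/196^2 = 0.69765, theta = arcsin(0.69765)/2 = 22.12°

22.12 degrees


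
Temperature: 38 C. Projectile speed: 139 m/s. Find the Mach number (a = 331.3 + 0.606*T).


a = 331.3 + 0.606*(38) = 354.328 m/s
M = v/a = 139/354.328 = 0.3923

0.3923


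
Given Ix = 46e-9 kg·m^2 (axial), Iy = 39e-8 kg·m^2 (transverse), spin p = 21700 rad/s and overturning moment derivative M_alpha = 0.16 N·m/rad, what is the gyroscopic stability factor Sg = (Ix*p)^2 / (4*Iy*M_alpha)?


Sg = Ix^2 * p^2 / (4 * Iy * M_alpha) = (46e-9)^2 * 21700^2 / (4 * 39e-8 * 0.16) = 3.992

3.992


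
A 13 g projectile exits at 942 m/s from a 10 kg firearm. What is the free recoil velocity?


v_recoil = m_p * v_p / m_gun = 0.013 * 942 / 10 = 1.225 m/s

1.225 m/s


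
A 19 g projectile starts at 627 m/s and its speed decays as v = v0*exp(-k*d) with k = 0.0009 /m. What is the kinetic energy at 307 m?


v = v0*exp(-k*d) = 627*exp(-0.0009*307) = 475.633 m/s
E = 0.5*m*v^2 = 0.5*0.019*475.633^2 = 2149 J

2149 J


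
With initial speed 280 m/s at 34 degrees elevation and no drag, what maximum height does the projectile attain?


H = (v0*sin(theta))^2 / (2g) = (280*sin(34°))^2 / (2*9.81) = 1250 m

1250 m


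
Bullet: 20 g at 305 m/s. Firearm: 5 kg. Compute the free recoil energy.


v_r = m_p*v_p/m_gun = 0.02*305/5 = 1.22 m/s, E_r = 0.5*m_gun*v_r^2 = 0.5*5*1.22^2 = 3.721 J

3.721 J


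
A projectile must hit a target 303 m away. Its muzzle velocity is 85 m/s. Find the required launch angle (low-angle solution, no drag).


sin(2*theta) = R*g/v0^2 = 303*9.81/85^2 = 0.411409, theta = arcsin(0.411409)/2 = 12.15°

12.15 degrees


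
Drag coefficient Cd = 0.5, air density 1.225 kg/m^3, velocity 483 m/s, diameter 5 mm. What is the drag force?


A = pi*(d/2)^2 = pi*(5/2000)^2 = 1.96350e-05 m^2
Fd = 0.5*Cd*rho*A*v^2 = 0.5*0.5*1.225*1.96350e-05*483^2 = 1.403 N

1.403 N


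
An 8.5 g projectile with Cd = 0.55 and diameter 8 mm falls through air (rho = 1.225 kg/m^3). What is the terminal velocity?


A = pi*(d/2)^2 = pi*(8/2000)^2 = 5.02655e-05 m^2
vt = sqrt(2mg/(Cd*rho*A)) = sqrt(2*0.0085*9.81/(0.55 * 1.225 * 5.02655e-05)) = 70.17 m/s

70.17 m/s


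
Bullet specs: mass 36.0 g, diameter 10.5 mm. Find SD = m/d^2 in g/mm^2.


SD = m/d^2 = 36.0/10.5^2 = 0.3265 g/mm^2

0.3265 g/mm^2


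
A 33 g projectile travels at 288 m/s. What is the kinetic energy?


E = 0.5*m*v^2 = 0.5*0.033*288^2 = 1369 J

1369 J


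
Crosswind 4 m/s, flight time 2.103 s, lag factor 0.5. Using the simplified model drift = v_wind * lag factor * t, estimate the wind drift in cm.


drift = v_wind * lag * t = 4 * 0.5 * 2.103 = 4.206 m ≈ 420.6 cm

420.6 cm


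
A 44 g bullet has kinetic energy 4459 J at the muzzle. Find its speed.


v = sqrt(2*E/m) = sqrt(2*4459/0.044) = 450.2 m/s

450.2 m/s


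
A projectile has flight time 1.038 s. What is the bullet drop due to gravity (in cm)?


drop = 0.5*g*t^2 = 0.5*9.81*1.038^2 = 5.28486 m ≈ 528.5 cm

528.5 cm


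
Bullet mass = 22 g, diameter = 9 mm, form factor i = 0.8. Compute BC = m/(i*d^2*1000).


BC = m/(i*d^2*1000) = 22/(0.8 * 9^2 * 1000) = 0.0003395

0.0003395


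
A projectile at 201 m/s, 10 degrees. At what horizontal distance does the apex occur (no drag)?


R = v0^2*sin(2*theta)/g = 201^2*sin(2*10°)/9.81 = 1408.56 m
apex_dist = R/2 = 1408.56/2 = 704.3 m

704.3 m


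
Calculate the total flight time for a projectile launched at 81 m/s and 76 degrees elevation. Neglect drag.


T = 2*v0*sin(theta)/g = 2*81*sin(76°)/9.81 = 16.02 s

16.02 s


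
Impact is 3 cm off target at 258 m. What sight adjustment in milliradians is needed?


1 mrad subtends 1 cm per 10 m of range, so adj = error_cm / (dist_m / 10) = 3 / (258/10) = 0.1163 mrad

0.1163 mrad


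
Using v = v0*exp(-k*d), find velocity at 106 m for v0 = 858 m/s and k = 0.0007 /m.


v = v0*exp(-k*d) = 858*exp(-0.0007*106) = 796.6 m/s

796.6 m/s


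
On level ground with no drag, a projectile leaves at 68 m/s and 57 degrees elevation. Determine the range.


R = v0^2 * sin(2*theta) / g = 68^2 * sin(2*57°) / 9.81 = 430.6 m

430.6 m


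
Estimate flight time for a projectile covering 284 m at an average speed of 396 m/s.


t = d/v = 284/396 = 0.7172 s

0.7172 s


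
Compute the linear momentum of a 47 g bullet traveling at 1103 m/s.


p = m*v = 0.047*1103 = 51.84 kg·m/s

51.84 kg·m/s


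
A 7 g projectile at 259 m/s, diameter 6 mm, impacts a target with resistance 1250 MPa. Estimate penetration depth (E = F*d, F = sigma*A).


A = pi*(d/2)^2 = pi*(6/2)^2 = 28.2743 mm^2
E = 0.5*m*v^2 = 0.5*0.007*259^2 = 234.784 J
depth = E/(sigma*A) = 234.784 J / (1250 MPa * 28.2743 mm^2) = 234.784/(1250 * 28.2743) m = 0.00664301 m ≈ 6.643 mm

6.643 mm


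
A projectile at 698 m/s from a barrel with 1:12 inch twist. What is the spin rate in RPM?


twist_m = 12*0.0254 = 0.3048 m
spin = v/twist = 698/0.3048 = 2290.026 rev/s
RPM = spin*60 = 2290.026*60 ≈ 137402 RPM

137402 RPM


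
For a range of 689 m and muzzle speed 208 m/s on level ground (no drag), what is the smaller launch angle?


sin(2*theta) = R*g/v0^2 = 689*9.81/208^2 = 0.156229, theta = arcsin(0.156229)/2 = 4.494°

4.494 degrees


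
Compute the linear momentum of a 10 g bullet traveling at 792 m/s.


p = m*v = 0.01*792 = 7.92 kg·m/s

7.92 kg·m/s


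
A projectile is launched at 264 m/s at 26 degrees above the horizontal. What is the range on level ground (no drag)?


R = v0^2 * sin(2*theta) / g = 264^2 * sin(2*26°) / 9.81 = 5598 m

5598 m


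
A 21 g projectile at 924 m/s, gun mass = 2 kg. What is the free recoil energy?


v_r = m_p*v_p/m_gun = 0.021*924/2 = 9.702 m/s, E_r = 0.5*m_gun*v_r^2 = 0.5*2*9.702^2 = 94.13 J

94.13 J


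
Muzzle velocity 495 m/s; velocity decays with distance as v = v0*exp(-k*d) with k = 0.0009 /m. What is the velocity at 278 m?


v = v0*exp(-k*d) = 495*exp(-0.0009*278) = 385.4 m/s

385.4 m/s


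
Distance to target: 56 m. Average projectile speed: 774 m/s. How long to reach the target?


t = d/v = 56/774 = 0.07235 s

0.07235 s


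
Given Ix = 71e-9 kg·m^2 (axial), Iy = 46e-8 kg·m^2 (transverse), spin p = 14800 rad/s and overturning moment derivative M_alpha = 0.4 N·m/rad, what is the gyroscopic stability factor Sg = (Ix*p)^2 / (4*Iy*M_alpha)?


Sg = Ix^2 * p^2 / (4 * Iy * M_alpha) = (71e-9)^2 * 14800^2 / (4 * 46e-8 * 0.4) = 1.5

1.5


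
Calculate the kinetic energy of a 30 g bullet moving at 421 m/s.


E = 0.5*m*v^2 = 0.5*0.03*421^2 = 2659 J

2659 J


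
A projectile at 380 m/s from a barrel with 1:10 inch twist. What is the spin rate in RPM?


twist_m = 10*0.0254 = 0.254 m
spin = v/twist = 380/0.254 = 1496.063 rev/s
RPM = spin*60 = 1496.063*60 ≈ 89764 RPM

89764 RPM


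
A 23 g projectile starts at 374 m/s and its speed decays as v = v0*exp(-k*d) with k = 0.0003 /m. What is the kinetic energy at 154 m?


v = v0*exp(-k*d) = 374*exp(-0.0003*154) = 357.114 m/s
E = 0.5*m*v^2 = 0.5*0.023*357.114^2 = 1467 J

1467 J


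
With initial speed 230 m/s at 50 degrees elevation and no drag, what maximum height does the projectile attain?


H = (v0*sin(theta))^2 / (2g) = (230*sin(50°))^2 / (2*9.81) = 1582 m

1582 m


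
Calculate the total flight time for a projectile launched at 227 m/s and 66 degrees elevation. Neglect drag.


T = 2*v0*sin(theta)/g = 2*227*sin(66°)/9.81 = 42.28 s

42.28 s


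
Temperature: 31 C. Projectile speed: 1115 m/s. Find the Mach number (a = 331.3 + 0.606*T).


a = 331.3 + 0.606*(31) = 350.086 m/s
M = v/a = 1115/350.086 = 3.185

3.185


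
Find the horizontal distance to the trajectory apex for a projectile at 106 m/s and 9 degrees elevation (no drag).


R = v0^2*sin(2*theta)/g = 106^2*sin(2*9°)/9.81 = 353.936 m
apex_dist = R/2 = 353.936/2 = 177 m

177 m


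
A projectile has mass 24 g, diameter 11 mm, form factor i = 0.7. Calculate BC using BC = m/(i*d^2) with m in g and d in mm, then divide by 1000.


BC = m/(i*d^2*1000) = 24/(0.7 * 11^2 * 1000) = 0.0002834

0.0002834


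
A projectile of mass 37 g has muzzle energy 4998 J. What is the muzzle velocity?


v = sqrt(2*E/m) = sqrt(2*4998/0.037) = 519.8 m/s

519.8 m/s


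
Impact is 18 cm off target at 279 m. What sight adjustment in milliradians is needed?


1 mrad subtends 1 cm per 10 m of range, so adj = error_cm / (dist_m / 10) = 18 / (279/10) = 0.6452 mrad

0.6452 mrad


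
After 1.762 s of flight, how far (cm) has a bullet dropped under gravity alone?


drop = 0.5*g*t^2 = 0.5*9.81*1.762^2 = 15.2283 m ≈ 1523 cm

1523 cm


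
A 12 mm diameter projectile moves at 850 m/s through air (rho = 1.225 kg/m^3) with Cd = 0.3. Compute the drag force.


A = pi*(d/2)^2 = pi*(12/2000)^2 = 1.13097e-04 m^2
Fd = 0.5*Cd*rho*A*v^2 = 0.5*0.3*1.225*1.13097e-04*850^2 = 15.01 N

15.01 N


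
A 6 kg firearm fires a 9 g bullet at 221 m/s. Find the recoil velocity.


v_recoil = m_p * v_p / m_gun = 0.009 * 221 / 6 = 0.3315 m/s

0.3315 m/s


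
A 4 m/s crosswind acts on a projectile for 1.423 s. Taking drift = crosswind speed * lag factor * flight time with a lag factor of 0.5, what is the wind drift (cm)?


drift = v_wind * lag * t = 4 * 0.5 * 1.423 = 2.846 m ≈ 284.6 cm

284.6 cm


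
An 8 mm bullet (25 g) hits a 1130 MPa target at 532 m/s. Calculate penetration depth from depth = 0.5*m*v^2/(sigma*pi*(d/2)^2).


A = pi*(d/2)^2 = pi*(8/2)^2 = 50.2655 mm^2
E = 0.5*m*v^2 = 0.5*0.025*532^2 = 3537.8 J
depth = E/(sigma*A) = 3537.8 J / (1130 MPa * 50.2655 mm^2) = 3537.8/(1130 * 50.2655) m = 0.0622852 m ≈ 62.29 mm

62.29 mm


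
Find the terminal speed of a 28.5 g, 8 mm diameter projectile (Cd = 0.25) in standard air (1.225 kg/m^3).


A = pi*(d/2)^2 = pi*(8/2000)^2 = 5.02655e-05 m^2
vt = sqrt(2mg/(Cd*rho*A)) = sqrt(2*0.0285*9.81/(0.25 * 1.225 * 5.02655e-05)) = 190.6 m/s

190.6 m/s


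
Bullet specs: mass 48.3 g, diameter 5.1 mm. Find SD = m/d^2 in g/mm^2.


SD = m/d^2 = 48.3/5.1^2 = 1.857 g/mm^2

1.857 g/mm^2


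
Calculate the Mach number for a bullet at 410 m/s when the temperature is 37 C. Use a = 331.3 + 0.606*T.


a = 331.3 + 0.606*(37) = 353.722 m/s
M = v/a = 410/353.722 = 1.159

1.159


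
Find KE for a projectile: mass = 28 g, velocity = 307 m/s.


E = 0.5*m*v^2 = 0.5*0.028*307^2 = 1319 J

1319 J


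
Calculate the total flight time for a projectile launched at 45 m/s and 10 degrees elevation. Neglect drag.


T = 2*v0*sin(theta)/g = 2*45*sin(10°)/9.81 = 1.593 s

1.593 s


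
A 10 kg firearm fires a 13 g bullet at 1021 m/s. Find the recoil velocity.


v_recoil = m_p * v_p / m_gun = 0.013 * 1021 / 10 = 1.327 m/s

1.327 m/s


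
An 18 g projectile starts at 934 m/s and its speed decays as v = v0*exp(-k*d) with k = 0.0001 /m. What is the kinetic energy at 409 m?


v = v0*exp(-k*d) = 934*exp(-0.0001*409) = 896.57 m/s
E = 0.5*m*v^2 = 0.5*0.018*896.57^2 = 7235 J

7235 J


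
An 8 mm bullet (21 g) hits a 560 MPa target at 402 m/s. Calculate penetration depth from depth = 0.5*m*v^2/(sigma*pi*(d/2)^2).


A = pi*(d/2)^2 = pi*(8/2)^2 = 50.2655 mm^2
E = 0.5*m*v^2 = 0.5*0.021*402^2 = 1696.84 J
depth = E/(sigma*A) = 1696.84 J / (560 MPa * 50.2655 mm^2) = 1696.84/(560 * 50.2655) m = 0.0602814 m ≈ 60.28 mm

60.28 mm


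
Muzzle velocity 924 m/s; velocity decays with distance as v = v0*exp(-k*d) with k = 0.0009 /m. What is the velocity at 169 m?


v = v0*exp(-k*d) = 924*exp(-0.0009*169) = 793.6 m/s

793.6 m/s


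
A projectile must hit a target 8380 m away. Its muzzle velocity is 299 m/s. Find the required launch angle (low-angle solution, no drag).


sin(2*theta) = R*g/v0^2 = 8380*9.81/299^2 = 0.91954, theta = arcsin(0.91954)/2 = 33.43°

33.43 degrees


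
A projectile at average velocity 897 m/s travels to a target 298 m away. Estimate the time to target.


t = d/v = 298/897 = 0.3322 s

0.3322 s


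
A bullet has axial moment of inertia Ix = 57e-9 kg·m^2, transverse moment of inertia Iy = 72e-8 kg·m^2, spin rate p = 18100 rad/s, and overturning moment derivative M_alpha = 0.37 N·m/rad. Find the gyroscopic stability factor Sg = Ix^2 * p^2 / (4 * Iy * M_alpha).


Sg = Ix^2 * p^2 / (4 * Iy * M_alpha) = (57e-9)^2 * 18100^2 / (4 * 72e-8 * 0.37) = 0.9989

0.9989


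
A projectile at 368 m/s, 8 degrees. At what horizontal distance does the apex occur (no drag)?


R = v0^2*sin(2*theta)/g = 368^2*sin(2*8°)/9.81 = 3805.09 m
apex_dist = R/2 = 3805.09/2 = 1903 m

1903 m


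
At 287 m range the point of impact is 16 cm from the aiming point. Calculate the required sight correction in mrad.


1 mrad subtends 1 cm per 10 m of range, so adj = error_cm / (dist_m / 10) = 16 / (287/10) = 0.5575 mrad

0.5575 mrad


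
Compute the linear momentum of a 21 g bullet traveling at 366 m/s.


p = m*v = 0.021*366 = 7.686 kg·m/s

7.686 kg·m/s


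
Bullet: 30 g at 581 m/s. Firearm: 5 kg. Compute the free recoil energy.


v_r = m_p*v_p/m_gun = 0.03*581/5 = 3.486 m/s, E_r = 0.5*m_gun*v_r^2 = 0.5*5*3.486^2 = 30.38 J

30.38 J


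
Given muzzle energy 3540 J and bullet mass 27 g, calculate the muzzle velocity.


v = sqrt(2*E/m) = sqrt(2*3540/0.027) = 512.1 m/s

512.1 m/s


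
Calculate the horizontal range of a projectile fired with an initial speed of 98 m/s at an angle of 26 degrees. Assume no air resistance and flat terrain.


R = v0^2 * sin(2*theta) / g = 98^2 * sin(2*26°) / 9.81 = 771.5 m

771.5 m


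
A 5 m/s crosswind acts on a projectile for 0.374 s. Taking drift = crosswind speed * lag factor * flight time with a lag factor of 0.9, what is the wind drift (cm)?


drift = v_wind * lag * t = 5 * 0.9 * 0.374 = 1.683 m ≈ 168.3 cm

168.3 cm


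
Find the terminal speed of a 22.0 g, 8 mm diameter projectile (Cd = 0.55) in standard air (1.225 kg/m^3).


A = pi*(d/2)^2 = pi*(8/2000)^2 = 5.02655e-05 m^2
vt = sqrt(2mg/(Cd*rho*A)) = sqrt(2*0.022*9.81/(0.55 * 1.225 * 5.02655e-05)) = 112.9 m/s

112.9 m/s


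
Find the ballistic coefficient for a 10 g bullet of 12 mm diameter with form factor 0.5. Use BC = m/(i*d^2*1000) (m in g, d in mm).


BC = m/(i*d^2*1000) = 10/(0.5 * 12^2 * 1000) = 0.0001389

0.0001389


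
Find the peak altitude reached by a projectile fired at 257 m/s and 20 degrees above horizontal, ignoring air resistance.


H = (v0*sin(theta))^2 / (2g) = (257*sin(20°))^2 / (2*9.81) = 393.8 m

393.8 m


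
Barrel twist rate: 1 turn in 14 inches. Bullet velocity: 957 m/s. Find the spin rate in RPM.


twist_m = 14*0.0254 = 0.3556 m
spin = v/twist = 957/0.3556 = 2691.226 rev/s
RPM = spin*60 = 2691.226*60 ≈ 161474 RPM

161474 RPM


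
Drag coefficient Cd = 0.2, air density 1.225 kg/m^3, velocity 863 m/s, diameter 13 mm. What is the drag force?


A = pi*(d/2)^2 = pi*(13/2000)^2 = 1.32732e-04 m^2
Fd = 0.5*Cd*rho*A*v^2 = 0.5*0.2*1.225*1.32732e-04*863^2 = 12.11 N

12.11 N


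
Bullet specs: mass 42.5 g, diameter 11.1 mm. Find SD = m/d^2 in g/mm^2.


SD = m/d^2 = 42.5/11.1^2 = 0.3449 g/mm^2

0.3449 g/mm^2


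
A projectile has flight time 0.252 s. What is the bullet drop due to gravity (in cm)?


drop = 0.5*g*t^2 = 0.5*9.81*0.252^2 = 0.311487 m ≈ 31.15 cm

31.15 cm


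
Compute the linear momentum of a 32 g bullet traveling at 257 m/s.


p = m*v = 0.032*257 = 8.224 kg·m/s

8.224 kg·m/s


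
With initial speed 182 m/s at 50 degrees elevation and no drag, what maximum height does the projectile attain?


H = (v0*sin(theta))^2 / (2g) = (182*sin(50°))^2 / (2*9.81) = 990.7 m

990.7 m


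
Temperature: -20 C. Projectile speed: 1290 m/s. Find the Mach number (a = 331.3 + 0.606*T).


a = 331.3 + 0.606*(-20) = 319.18 m/s
M = v/a = 1290/319.18 = 4.042

4.042


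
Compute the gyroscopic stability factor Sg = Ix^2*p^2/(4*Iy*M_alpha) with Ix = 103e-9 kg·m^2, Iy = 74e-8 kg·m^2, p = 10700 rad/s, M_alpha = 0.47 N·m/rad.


Sg = Ix^2 * p^2 / (4 * Iy * M_alpha) = (103e-9)^2 * 10700^2 / (4 * 74e-8 * 0.47) = 0.8731

0.8731


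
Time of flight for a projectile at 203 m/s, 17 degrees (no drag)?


T = 2*v0*sin(theta)/g = 2*203*sin(17°)/9.81 = 12.1 s

12.1 s


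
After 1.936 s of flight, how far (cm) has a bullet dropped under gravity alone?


drop = 0.5*g*t^2 = 0.5*9.81*1.936^2 = 18.3844 m ≈ 1838 cm

1838 cm


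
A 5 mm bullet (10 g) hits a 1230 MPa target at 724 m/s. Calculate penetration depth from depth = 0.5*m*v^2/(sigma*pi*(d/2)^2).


A = pi*(d/2)^2 = pi*(5/2)^2 = 19.635 mm^2
E = 0.5*m*v^2 = 0.5*0.01*724^2 = 2620.88 J
depth = E/(sigma*A) = 2620.88 J / (1230 MPa * 19.635 mm^2) = 2620.88/(1230 * 19.635) m = 0.108521 m ≈ 108.5 mm

108.5 mm


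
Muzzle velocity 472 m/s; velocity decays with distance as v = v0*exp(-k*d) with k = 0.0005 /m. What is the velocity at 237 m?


v = v0*exp(-k*d) = 472*exp(-0.0005*237) = 419.3 m/s

419.3 m/s


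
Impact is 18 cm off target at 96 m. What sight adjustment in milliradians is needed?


1 mrad subtends 1 cm per 10 m of range, so adj = error_cm / (dist_m / 10) = 18 / (96/10) = 1.875 mrad

1.875 mrad


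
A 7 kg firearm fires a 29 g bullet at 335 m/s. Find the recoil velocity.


v_recoil = m_p * v_p / m_gun = 0.029 * 335 / 7 = 1.388 m/s

1.388 m/s


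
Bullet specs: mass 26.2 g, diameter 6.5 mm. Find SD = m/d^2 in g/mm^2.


SD = m/d^2 = 26.2/6.5^2 = 0.6201 g/mm^2

0.6201 g/mm^2


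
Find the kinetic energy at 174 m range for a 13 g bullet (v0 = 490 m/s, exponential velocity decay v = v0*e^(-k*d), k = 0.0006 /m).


v = v0*exp(-k*d) = 490*exp(-0.0006*174) = 441.424 m/s
E = 0.5*m*v^2 = 0.5*0.013*441.424^2 = 1267 J

1267 J


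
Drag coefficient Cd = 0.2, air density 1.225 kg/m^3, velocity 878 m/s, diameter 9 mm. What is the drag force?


A = pi*(d/2)^2 = pi*(9/2000)^2 = 6.36173e-05 m^2
Fd = 0.5*Cd*rho*A*v^2 = 0.5*0.2*1.225*6.36173e-05*878^2 = 6.008 N

6.008 N


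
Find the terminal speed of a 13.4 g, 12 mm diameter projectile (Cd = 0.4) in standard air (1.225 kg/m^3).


A = pi*(d/2)^2 = pi*(12/2000)^2 = 1.13097e-04 m^2
vt = sqrt(2mg/(Cd*rho*A)) = sqrt(2*0.0134*9.81/(0.4 * 1.225 * 1.13097e-04)) = 68.88 m/s

68.88 m/s


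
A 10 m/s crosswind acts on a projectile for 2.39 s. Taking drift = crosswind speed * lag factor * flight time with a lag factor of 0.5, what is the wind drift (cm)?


drift = v_wind * lag * t = 10 * 0.5 * 2.39 = 11.95 m ≈ 1195 cm

1195 cm


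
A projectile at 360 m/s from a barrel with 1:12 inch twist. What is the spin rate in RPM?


twist_m = 12*0.0254 = 0.3048 m
spin = v/twist = 360/0.3048 = 1181.102 rev/s
RPM = spin*60 = 1181.102*60 ≈ 70866 RPM

70866 RPM


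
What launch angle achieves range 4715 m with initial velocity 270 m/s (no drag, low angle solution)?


sin(2*theta) = R*g/v0^2 = 4715*9.81/270^2 = 0.634488, theta = arcsin(0.634488)/2 = 19.69°

19.69 degrees


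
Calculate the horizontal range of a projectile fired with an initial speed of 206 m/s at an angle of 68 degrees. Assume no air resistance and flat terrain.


R = v0^2 * sin(2*theta) / g = 206^2 * sin(2*68°) / 9.81 = 3005 m

3005 m


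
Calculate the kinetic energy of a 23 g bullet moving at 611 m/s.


E = 0.5*m*v^2 = 0.5*0.023*611^2 = 4293 J

4293 J


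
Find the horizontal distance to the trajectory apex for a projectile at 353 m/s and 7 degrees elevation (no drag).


R = v0^2*sin(2*theta)/g = 353^2*sin(2*7°)/9.81 = 3072.95 m
apex_dist = R/2 = 3072.95/2 = 1536 m

1536 m


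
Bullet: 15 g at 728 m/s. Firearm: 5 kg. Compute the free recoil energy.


v_r = m_p*v_p/m_gun = 0.015*728/5 = 2.184 m/s, E_r = 0.5*m_gun*v_r^2 = 0.5*5*2.184^2 = 11.92 J

11.92 J


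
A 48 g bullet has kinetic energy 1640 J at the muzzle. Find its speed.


v = sqrt(2*E/m) = sqrt(2*1640/0.048) = 261.4 m/s

261.4 m/s


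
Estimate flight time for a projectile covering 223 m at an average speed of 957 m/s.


t = d/v = 223/957 = 0.233 s

0.233 s


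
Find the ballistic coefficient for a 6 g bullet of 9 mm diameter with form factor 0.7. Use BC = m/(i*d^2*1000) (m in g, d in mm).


BC = m/(i*d^2*1000) = 6/(0.7 * 9^2 * 1000) = 0.0001058

0.0001058


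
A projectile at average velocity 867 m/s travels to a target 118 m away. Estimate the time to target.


t = d/v = 118/867 = 0.1361 s

0.1361 s


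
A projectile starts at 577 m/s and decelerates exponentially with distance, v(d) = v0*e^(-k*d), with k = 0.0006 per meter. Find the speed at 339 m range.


v = v0*exp(-k*d) = 577*exp(-0.0006*339) = 470.8 m/s

470.8 m/s


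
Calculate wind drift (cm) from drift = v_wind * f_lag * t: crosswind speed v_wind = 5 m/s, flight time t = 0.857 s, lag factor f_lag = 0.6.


drift = v_wind * lag * t = 5 * 0.6 * 0.857 = 2.571 m ≈ 257.1 cm

257.1 cm


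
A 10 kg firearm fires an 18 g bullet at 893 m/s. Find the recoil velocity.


v_recoil = m_p * v_p / m_gun = 0.018 * 893 / 10 = 1.607 m/s

1.607 m/s


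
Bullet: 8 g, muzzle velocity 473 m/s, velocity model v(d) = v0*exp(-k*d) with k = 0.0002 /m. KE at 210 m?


v = v0*exp(-k*d) = 473*exp(-0.0002*210) = 453.545 m/s
E = 0.5*m*v^2 = 0.5*0.008*453.545^2 = 822.8 J

822.8 J


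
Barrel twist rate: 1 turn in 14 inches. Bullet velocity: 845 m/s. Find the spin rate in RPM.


twist_m = 14*0.0254 = 0.3556 m
spin = v/twist = 845/0.3556 = 2376.265 rev/s
RPM = spin*60 = 2376.265*60 ≈ 142576 RPM

142576 RPM


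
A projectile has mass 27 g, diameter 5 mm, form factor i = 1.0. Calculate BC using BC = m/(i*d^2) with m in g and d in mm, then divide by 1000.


BC = m/(i*d^2*1000) = 27/(1.0 * 5^2 * 1000) = 0.00108

0.00108


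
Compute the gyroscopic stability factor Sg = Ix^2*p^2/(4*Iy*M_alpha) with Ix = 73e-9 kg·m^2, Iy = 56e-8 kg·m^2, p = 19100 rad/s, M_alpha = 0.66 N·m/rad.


Sg = Ix^2 * p^2 / (4 * Iy * M_alpha) = (73e-9)^2 * 19100^2 / (4 * 56e-8 * 0.66) = 1.315

1.315


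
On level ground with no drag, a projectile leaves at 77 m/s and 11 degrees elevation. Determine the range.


R = v0^2 * sin(2*theta) / g = 77^2 * sin(2*11°) / 9.81 = 226.4 m

226.4 m


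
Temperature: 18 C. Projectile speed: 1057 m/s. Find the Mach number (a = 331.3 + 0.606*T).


a = 331.3 + 0.606*(18) = 342.208 m/s
M = v/a = 1057/342.208 = 3.089

3.089


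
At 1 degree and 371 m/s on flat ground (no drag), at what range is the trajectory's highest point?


R = v0^2*sin(2*theta)/g = 371^2*sin(2*1°)/9.81 = 489.664 m
apex_dist = R/2 = 489.664/2 = 244.8 m

244.8 m


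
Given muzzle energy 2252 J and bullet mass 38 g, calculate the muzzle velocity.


v = sqrt(2*E/m) = sqrt(2*2252/0.038) = 344.3 m/s

344.3 m/s


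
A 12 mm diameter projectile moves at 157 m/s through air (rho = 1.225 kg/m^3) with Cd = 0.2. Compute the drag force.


A = pi*(d/2)^2 = pi*(12/2000)^2 = 1.13097e-04 m^2
Fd = 0.5*Cd*rho*A*v^2 = 0.5*0.2*1.225*1.13097e-04*157^2 = 0.3415 N

0.3415 N


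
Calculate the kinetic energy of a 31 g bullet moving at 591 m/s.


E = 0.5*m*v^2 = 0.5*0.031*591^2 = 5414 J

5414 J


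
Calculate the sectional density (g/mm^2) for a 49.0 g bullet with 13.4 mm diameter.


SD = m/d^2 = 49.0/13.4^2 = 0.2729 g/mm^2

0.2729 g/mm^2


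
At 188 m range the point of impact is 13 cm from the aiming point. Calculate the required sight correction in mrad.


1 mrad subtends 1 cm per 10 m of range, so adj = error_cm / (dist_m / 10) = 13 / (188/10) = 0.6915 mrad

0.6915 mrad


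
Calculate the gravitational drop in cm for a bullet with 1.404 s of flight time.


drop = 0.5*g*t^2 = 0.5*9.81*1.404^2 = 9.66881 m ≈ 966.9 cm

966.9 cm


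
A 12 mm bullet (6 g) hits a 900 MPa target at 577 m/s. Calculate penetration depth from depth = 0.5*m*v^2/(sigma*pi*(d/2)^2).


A = pi*(d/2)^2 = pi*(12/2)^2 = 113.097 mm^2
E = 0.5*m*v^2 = 0.5*0.006*577^2 = 998.787 J
depth = E/(sigma*A) = 998.787 J / (900 MPa * 113.097 mm^2) = 998.787/(900 * 113.097) m = 0.00981246 m ≈ 9.812 mm

9.812 mm


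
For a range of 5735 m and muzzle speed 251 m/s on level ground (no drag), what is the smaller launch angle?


sin(2*theta) = R*g/v0^2 = 5735*9.81/251^2 = 0.893007, theta = arcsin(0.893007)/2 = 31.63°

31.63 degrees


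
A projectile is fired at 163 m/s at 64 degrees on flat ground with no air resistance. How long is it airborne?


T = 2*v0*sin(theta)/g = 2*163*sin(64°)/9.81 = 29.87 s

29.87 s


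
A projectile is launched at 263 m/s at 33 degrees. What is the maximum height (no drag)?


H = (v0*sin(theta))^2 / (2g) = (263*sin(33°))^2 / (2*9.81) = 1046 m

1046 m


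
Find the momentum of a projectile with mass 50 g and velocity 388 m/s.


p = m*v = 0.05*388 = 19.4 kg·m/s

19.4 kg·m/s


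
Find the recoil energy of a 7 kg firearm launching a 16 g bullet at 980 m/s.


v_r = m_p*v_p/m_gun = 0.016*980/7 = 2.24 m/s, E_r = 0.5*m_gun*v_r^2 = 0.5*7*2.24^2 = 17.56 J

17.56 J


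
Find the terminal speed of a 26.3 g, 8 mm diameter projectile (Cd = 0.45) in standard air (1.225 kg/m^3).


A = pi*(d/2)^2 = pi*(8/2000)^2 = 5.02655e-05 m^2
vt = sqrt(2mg/(Cd*rho*A)) = sqrt(2*0.0263*9.81/(0.45 * 1.225 * 5.02655e-05)) = 136.5 m/s

136.5 m/s


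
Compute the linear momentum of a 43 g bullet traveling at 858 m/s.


p = m*v = 0.043*858 = 36.89 kg·m/s

36.89 kg·m/s


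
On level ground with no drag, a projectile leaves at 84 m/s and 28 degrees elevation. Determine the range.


R = v0^2 * sin(2*theta) / g = 84^2 * sin(2*28°) / 9.81 = 596.3 m

596.3 m


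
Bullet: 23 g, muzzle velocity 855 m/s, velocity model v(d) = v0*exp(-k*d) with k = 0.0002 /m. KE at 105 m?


v = v0*exp(-k*d) = 855*exp(-0.0002*105) = 837.232 m/s
E = 0.5*m*v^2 = 0.5*0.023*837.232^2 = 8061 J

8061 J


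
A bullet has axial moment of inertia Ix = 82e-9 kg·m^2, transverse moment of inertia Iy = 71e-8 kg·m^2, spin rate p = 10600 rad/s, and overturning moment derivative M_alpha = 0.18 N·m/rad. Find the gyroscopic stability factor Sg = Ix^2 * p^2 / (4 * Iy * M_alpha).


Sg = Ix^2 * p^2 / (4 * Iy * M_alpha) = (82e-9)^2 * 10600^2 / (4 * 71e-8 * 0.18) = 1.478

1.478


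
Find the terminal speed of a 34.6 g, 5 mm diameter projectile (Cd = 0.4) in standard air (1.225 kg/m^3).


A = pi*(d/2)^2 = pi*(5/2000)^2 = 1.96350e-05 m^2
vt = sqrt(2mg/(Cd*rho*A)) = sqrt(2*0.0346*9.81/(0.4 * 1.225 * 1.96350e-05)) = 265.6 m/s

265.6 m/s


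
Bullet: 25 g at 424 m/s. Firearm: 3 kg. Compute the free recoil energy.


v_r = m_p*v_p/m_gun = 0.025*424/3 = 3.53333 m/s, E_r = 0.5*m_gun*v_r^2 = 0.5*3*3.53333^2 = 18.73 J

18.73 J


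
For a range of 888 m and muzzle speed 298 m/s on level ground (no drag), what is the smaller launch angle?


sin(2*theta) = R*g/v0^2 = 888*9.81/298^2 = 0.0980956, theta = arcsin(0.0980956)/2 = 2.815°

2.815 degrees


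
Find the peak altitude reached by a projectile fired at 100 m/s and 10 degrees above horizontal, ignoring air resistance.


H = (v0*sin(theta))^2 / (2g) = (100*sin(10°))^2 / (2*9.81) = 15.37 m

15.37 m


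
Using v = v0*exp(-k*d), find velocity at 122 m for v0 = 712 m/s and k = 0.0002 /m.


v = v0*exp(-k*d) = 712*exp(-0.0002*122) = 694.8 m/s

694.8 m/s


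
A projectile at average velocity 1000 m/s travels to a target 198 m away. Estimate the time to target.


t = d/v = 198/1000 = 0.198 s

0.198 s


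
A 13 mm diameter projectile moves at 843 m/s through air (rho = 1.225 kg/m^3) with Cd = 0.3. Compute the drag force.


A = pi*(d/2)^2 = pi*(13/2000)^2 = 1.32732e-04 m^2
Fd = 0.5*Cd*rho*A*v^2 = 0.5*0.3*1.225*1.32732e-04*843^2 = 17.33 N

17.33 N


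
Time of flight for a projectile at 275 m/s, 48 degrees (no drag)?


T = 2*v0*sin(theta)/g = 2*275*sin(48°)/9.81 = 41.66 s

41.66 s


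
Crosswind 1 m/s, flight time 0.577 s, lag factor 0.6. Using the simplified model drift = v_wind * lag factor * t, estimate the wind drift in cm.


drift = v_wind * lag * t = 1 * 0.6 * 0.577 = 0.3462 m ≈ 34.62 cm

34.62 cm


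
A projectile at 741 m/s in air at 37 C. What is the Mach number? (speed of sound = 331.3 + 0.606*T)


a = 331.3 + 0.606*(37) = 353.722 m/s
M = v/a = 741/353.722 = 2.095

2.095


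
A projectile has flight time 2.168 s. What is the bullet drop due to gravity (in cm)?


drop = 0.5*g*t^2 = 0.5*9.81*2.168^2 = 23.0546 m ≈ 2305 cm

2305 cm


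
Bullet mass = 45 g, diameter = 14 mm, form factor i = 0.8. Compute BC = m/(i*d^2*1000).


BC = m/(i*d^2*1000) = 45/(0.8 * 14^2 * 1000) = 0.000287

0.000287


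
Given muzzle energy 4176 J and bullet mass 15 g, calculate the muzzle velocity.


v = sqrt(2*E/m) = sqrt(2*4176/0.015) = 746.2 m/s

746.2 m/s


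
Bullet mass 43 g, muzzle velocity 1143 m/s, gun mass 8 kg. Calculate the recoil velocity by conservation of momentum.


v_recoil = m_p * v_p / m_gun = 0.043 * 1143 / 8 = 6.144 m/s

6.144 m/s


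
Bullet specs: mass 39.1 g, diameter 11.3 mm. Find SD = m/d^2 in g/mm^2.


SD = m/d^2 = 39.1/11.3^2 = 0.3062 g/mm^2

0.3062 g/mm^2


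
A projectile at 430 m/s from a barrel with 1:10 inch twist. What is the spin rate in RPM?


twist_m = 10*0.0254 = 0.254 m
spin = v/twist = 430/0.254 = 1692.913 rev/s
RPM = spin*60 = 1692.913*60 ≈ 101575 RPM

101575 RPM


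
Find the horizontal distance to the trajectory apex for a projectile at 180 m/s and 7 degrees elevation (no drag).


R = v0^2*sin(2*theta)/g = 180^2*sin(2*7°)/9.81 = 799.008 m
apex_dist = R/2 = 799.008/2 = 399.5 m

399.5 m


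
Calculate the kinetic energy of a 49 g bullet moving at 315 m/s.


E = 0.5*m*v^2 = 0.5*0.049*315^2 = 2431 J

2431 J


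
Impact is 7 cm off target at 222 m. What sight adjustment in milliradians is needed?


1 mrad subtends 1 cm per 10 m of range, so adj = error_cm / (dist_m / 10) = 7 / (222/10) = 0.3153 mrad

0.3153 mrad


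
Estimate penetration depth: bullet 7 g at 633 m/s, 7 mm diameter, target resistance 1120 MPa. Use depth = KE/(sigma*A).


A = pi*(d/2)^2 = pi*(7/2)^2 = 38.4845 mm^2
E = 0.5*m*v^2 = 0.5*0.007*633^2 = 1402.41 J
depth = E/(sigma*A) = 1402.41 J / (1120 MPa * 38.4845 mm^2) = 1402.41/(1120 * 38.4845) m = 0.0325365 m ≈ 32.54 mm

32.54 mm


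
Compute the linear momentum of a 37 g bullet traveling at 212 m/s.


p = m*v = 0.037*212 = 7.844 kg·m/s

7.844 kg·m/s


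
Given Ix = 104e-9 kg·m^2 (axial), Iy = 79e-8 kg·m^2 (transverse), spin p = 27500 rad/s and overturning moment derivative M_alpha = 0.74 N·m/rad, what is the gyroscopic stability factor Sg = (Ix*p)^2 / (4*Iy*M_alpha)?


Sg = Ix^2 * p^2 / (4 * Iy * M_alpha) = (104e-9)^2 * 27500^2 / (4 * 79e-8 * 0.74) = 3.498

3.498


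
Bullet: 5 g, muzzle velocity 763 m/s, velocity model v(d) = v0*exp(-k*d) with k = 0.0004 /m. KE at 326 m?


v = v0*exp(-k*d) = 763*exp(-0.0004*326) = 669.719 m/s
E = 0.5*m*v^2 = 0.5*0.005*669.719^2 = 1121 J

1121 J


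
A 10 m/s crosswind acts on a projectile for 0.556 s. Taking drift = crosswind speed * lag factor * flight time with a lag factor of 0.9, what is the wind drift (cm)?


drift = v_wind * lag * t = 10 * 0.9 * 0.556 = 5.004 m ≈ 500.4 cm

500.4 cm


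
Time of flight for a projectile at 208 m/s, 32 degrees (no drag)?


T = 2*v0*sin(theta)/g = 2*208*sin(32°)/9.81 = 22.47 s

22.47 s


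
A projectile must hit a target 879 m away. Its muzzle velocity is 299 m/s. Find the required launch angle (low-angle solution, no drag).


sin(2*theta) = R*g/v0^2 = 879*9.81/299^2 = 0.0964529, theta = arcsin(0.0964529)/2 = 2.767°

2.767 degrees


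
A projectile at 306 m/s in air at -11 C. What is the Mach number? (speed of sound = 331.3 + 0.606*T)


a = 331.3 + 0.606*(-11) = 324.634 m/s
M = v/a = 306/324.634 = 0.9426

0.9426


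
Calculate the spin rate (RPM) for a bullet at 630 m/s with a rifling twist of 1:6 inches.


twist_m = 6*0.0254 = 0.1524 m
spin = v/twist = 630/0.1524 = 4133.858 rev/s
RPM = spin*60 = 4133.858*60 ≈ 248031 RPM

248031 RPM


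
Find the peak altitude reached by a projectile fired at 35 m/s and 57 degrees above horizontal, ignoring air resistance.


H = (v0*sin(theta))^2 / (2g) = (35*sin(57°))^2 / (2*9.81) = 43.92 m

43.92 m


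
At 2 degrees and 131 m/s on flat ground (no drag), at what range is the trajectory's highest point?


R = v0^2*sin(2*theta)/g = 131^2*sin(2*2°)/9.81 = 122.028 m
apex_dist = R/2 = 122.028/2 = 61.01 m

61.01 m


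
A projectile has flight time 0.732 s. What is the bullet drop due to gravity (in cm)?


drop = 0.5*g*t^2 = 0.5*9.81*0.732^2 = 2.62822 m ≈ 262.8 cm

262.8 cm


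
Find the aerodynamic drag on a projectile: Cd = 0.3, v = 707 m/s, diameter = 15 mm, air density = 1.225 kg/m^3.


A = pi*(d/2)^2 = pi*(15/2000)^2 = 1.76715e-04 m^2
Fd = 0.5*Cd*rho*A*v^2 = 0.5*0.3*1.225*1.76715e-04*707^2 = 16.23 N

16.23 N


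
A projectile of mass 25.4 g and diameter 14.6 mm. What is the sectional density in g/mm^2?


SD = m/d^2 = 25.4/14.6^2 = 0.1192 g/mm^2

0.1192 g/mm^2


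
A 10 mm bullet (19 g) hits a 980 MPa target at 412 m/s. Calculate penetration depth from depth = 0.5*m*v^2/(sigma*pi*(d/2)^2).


A = pi*(d/2)^2 = pi*(10/2)^2 = 78.5398 mm^2
E = 0.5*m*v^2 = 0.5*0.019*412^2 = 1612.57 J
depth = E/(sigma*A) = 1612.57 J / (980 MPa * 78.5398 mm^2) = 1612.57/(980 * 78.5398) m = 0.0209509 m ≈ 20.95 mm

20.95 mm


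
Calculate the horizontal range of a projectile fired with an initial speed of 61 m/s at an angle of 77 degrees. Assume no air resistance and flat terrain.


R = v0^2 * sin(2*theta) / g = 61^2 * sin(2*77°) / 9.81 = 166.3 m

166.3 m


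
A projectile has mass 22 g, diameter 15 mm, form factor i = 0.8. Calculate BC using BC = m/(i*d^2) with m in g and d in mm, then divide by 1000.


BC = m/(i*d^2*1000) = 22/(0.8 * 15^2 * 1000) = 0.0001222

0.0001222


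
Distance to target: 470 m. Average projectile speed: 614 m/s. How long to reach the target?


t = d/v = 470/614 = 0.7655 s

0.7655 s


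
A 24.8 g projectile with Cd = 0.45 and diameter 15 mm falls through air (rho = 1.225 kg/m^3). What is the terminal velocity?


A = pi*(d/2)^2 = pi*(15/2000)^2 = 1.76715e-04 m^2
vt = sqrt(2mg/(Cd*rho*A)) = sqrt(2*0.0248*9.81/(0.45 * 1.225 * 1.76715e-04)) = 70.67 m/s

70.67 m/s


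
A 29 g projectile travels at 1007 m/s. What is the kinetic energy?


E = 0.5*m*v^2 = 0.5*0.029*1007^2 = 14704 J

14704 J


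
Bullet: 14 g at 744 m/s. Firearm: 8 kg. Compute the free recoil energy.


v_r = m_p*v_p/m_gun = 0.014*744/8 = 1.302 m/s, E_r = 0.5*m_gun*v_r^2 = 0.5*8*1.302^2 = 6.781 J

6.781 J
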